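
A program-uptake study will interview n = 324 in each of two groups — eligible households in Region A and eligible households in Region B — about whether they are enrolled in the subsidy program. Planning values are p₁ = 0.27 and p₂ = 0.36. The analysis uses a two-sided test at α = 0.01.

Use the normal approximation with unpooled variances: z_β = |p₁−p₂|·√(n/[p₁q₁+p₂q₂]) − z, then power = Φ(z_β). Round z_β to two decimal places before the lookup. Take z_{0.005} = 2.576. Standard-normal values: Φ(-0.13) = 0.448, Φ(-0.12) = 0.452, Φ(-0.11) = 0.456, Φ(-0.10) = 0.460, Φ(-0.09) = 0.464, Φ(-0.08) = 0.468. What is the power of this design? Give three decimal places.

z_β = |p₁−p₂|·√(n/[p₁q₁+p₂q₂]) − z_{α/2}
    = 0.09 · √(324/0.4275) − 2.576
    = 0.09 · 27.5299 − 2.576
    = 2.4777 − 2.576 = -0.0983 → -0.10
Power = Φ(-0.10) = 0.460.

Power ≈ 0.460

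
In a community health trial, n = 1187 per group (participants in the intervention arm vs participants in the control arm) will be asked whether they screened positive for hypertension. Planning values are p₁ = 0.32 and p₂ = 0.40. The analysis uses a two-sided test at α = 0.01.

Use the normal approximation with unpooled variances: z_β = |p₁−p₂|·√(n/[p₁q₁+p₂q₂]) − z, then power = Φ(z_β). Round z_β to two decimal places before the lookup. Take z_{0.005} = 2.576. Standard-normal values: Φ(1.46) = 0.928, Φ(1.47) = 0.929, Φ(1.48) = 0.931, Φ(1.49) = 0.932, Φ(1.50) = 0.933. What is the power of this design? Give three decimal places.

Power ≈ 0.933

z_β = |p₁−p₂|·√(n/[p₁q₁+p₂q₂]) − z_{α/2}
    = 0.08 · √(1187/0.4576) − 2.576
    = 0.08 · 50.9310 − 2.576
    = 4.0745 − 2.576 = 1.4985 → 1.50
Power = Φ(1.50) = 0.933.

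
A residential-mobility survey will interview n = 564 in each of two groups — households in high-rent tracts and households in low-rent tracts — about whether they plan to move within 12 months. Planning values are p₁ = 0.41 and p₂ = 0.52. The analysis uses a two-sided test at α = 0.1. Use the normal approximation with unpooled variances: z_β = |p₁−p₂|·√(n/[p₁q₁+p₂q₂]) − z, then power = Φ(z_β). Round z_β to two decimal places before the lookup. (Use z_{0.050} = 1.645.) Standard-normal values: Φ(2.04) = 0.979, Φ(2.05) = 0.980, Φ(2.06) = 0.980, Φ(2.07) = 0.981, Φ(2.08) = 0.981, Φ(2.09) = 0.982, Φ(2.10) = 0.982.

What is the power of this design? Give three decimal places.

Power ≈ 0.981

z_β = |p₁−p₂|·√(n/[p₁q₁+p₂q₂]) − z_{α/2}
    = 0.11 · √(564/0.4915) − 1.645
    = 0.11 · 33.8749 − 1.645
    = 3.7262 − 1.645 = 2.0812 → 2.08
Power = Φ(2.08) = 0.981.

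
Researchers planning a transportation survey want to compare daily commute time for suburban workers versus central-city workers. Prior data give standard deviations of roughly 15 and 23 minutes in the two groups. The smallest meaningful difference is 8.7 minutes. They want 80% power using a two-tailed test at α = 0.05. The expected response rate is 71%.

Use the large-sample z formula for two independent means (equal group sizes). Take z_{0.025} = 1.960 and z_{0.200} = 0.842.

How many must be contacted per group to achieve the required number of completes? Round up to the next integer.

n = 111 per group

n = (z_{α/2} + z_β)² · (σ₁² + σ₂²) / δ²
  = (1.960 + 0.842)² · (15² + 23² = 754) / 8.7²
  = 7.8512 · 754 / 75.69
  = 78.21
Adjust for 71% response: 78.21 / 0.71 = 110.16.
Round up → n = 111 per group.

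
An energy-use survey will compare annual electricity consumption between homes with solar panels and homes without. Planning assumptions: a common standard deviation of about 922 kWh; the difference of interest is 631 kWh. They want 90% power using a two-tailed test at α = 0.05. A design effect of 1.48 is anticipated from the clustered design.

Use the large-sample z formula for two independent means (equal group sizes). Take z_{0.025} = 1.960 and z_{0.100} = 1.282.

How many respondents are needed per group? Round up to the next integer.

n = (z_{α/2} + z_β)² · (σ₁² + σ₂²) / δ²
  = (1.960 + 1.282)² · (2·922² = 1700168) / 631²
  = 10.5106 · 1700168 / 398161
  = 44.88
Design effect: 1.48 × 44.88 = 66.42.
Round up → n = 67 per group.

n = 67 per group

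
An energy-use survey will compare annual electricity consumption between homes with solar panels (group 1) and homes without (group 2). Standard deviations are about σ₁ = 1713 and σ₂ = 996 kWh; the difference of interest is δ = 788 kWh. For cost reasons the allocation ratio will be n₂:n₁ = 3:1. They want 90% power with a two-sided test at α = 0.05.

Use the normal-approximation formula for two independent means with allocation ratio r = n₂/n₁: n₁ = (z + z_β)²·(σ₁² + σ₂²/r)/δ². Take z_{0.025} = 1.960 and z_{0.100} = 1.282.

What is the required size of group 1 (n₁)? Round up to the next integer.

n₁ = 56

n₁ = (z_{α/2} + z_β)² · (σ₁² + σ₂²/r) / δ²
   = (1.960 + 1.282)² · (1713² + 996²/3) / 788²
   = 10.5106 · (2934369 + 330672) / 620944
   = 10.5106 · 3265041 / 620944
   = 55.27
Round up → n₁ = 56; n₂ = r·n₁ = 3 × 56 = 168.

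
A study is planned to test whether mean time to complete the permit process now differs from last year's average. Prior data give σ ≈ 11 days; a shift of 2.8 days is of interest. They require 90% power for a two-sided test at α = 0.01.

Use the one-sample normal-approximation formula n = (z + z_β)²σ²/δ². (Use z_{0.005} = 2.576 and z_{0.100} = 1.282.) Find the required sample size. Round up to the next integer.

n = 230

n = (z_{α/2} + z_β)² · σ² / δ²
  = (2.576 + 1.282)² · 11² / 2.8²
  = 14.8842 · 121 / 7.84
  = 229.72
Round up → n = 230.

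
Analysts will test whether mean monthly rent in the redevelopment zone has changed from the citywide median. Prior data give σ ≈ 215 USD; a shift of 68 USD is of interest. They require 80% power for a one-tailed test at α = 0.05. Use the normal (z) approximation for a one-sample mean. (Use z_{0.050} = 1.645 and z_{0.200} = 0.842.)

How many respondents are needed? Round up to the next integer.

n = (z_α + z_β)² · σ² / δ²
  = (1.645 + 0.842)² · 215² / 68²
  = 6.1852 · 46225 / 4624
  = 61.83
Round up → n = 62.

n = 62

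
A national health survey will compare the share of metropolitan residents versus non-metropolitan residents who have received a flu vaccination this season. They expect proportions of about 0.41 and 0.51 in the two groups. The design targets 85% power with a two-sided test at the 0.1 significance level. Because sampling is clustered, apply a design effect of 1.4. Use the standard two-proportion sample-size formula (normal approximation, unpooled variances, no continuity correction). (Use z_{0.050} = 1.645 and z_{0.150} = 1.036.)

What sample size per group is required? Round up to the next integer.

n = 495 per group

n = (z_{α/2} + z_β)² · [p₁(1−p₁) + p₂(1−p₂)] / (p₁ − p₂)²
  = (1.645 + 1.036)² · (0.41·0.59 + 0.51·0.49) / (-0.10)²
  = (2.681)² · (0.2419 + 0.2499) / 0.0100
  = 7.1878 · 0.4918 / 0.0100
  = 353.49
Design effect: 1.4 × 353.49 = 494.89.
Round up → n = 495 per group.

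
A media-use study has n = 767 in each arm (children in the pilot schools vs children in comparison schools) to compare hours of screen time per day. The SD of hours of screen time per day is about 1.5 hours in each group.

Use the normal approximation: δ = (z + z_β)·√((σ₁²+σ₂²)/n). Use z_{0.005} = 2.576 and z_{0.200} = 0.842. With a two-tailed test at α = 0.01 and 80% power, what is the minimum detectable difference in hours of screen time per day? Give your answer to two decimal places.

δ = (z_{α/2} + z_β) · √((σ₁²+σ₂²)/n)
  = (2.576 + 0.842) · √(4.5/767)
  = 3.418 · √0.00587
  = 3.418 · 0.0766
  = 0.2618

Minimum detectable difference ≈ 0.26 hours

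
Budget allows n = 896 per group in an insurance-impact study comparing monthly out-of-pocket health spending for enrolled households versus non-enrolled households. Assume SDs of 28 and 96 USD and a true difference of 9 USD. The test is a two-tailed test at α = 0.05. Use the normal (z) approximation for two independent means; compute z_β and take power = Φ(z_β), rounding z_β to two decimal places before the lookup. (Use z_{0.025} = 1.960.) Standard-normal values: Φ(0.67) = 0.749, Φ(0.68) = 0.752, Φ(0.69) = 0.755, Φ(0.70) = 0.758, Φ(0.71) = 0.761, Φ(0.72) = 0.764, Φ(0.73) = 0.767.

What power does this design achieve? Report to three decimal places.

z_β = δ·√(n/(σ₁²+σ₂²)) − z_{α/2}
    = 9 · √(896/10000) − 1.960
    = 9 · 0.29933 − 1.960
    = 2.6940 − 1.960 = 0.7340 → 0.73
Power = Φ(0.73) = 0.767.

Power ≈ 0.767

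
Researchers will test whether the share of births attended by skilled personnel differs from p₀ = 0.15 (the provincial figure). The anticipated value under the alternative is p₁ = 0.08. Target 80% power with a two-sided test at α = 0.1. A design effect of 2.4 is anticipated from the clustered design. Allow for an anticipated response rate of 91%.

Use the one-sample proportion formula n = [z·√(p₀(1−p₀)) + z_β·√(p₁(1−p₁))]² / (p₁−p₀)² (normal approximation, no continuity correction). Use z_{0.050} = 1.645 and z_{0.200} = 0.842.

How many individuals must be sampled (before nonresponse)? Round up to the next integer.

n = 359

n = [z_{α/2}·√(p₀q₀) + z_β·√(p₁q₁)]² / (p₁ − p₀)²
  = [1.645·√(0.15·0.85) + 0.842·√(0.08·0.92)]² / (-0.07)²
  = [1.645·0.3571 + 0.842·0.2713]² / 0.0049
  = [0.8158]² / 0.0049
  = 135.83
Design effect: 2.4 × 135.83 = 325.98.
Adjust for 91% response: 325.98 / 0.91 = 358.22.
Round up → n = 359.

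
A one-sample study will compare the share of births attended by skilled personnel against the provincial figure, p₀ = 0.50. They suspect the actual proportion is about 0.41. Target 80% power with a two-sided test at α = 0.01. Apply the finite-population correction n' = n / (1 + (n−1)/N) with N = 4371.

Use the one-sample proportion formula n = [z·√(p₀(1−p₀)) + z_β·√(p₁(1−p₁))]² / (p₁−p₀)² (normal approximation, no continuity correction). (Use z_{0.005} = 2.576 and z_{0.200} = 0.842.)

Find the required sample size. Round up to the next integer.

n = [z_{α/2}·√(p₀q₀) + z_β·√(p₁q₁)]² / (p₁ − p₀)²
  = [2.576·√(0.50·0.50) + 0.842·√(0.41·0.59)]² / (-0.09)²
  = [2.576·0.5000 + 0.842·0.4918]² / 0.0081
  = [1.7021]² / 0.0081
  = 357.68
Finite-population correction (N = 4371): 357.68 / (1 + (357.68 − 1)/4371) = 330.70.
Round up → n = 331.

n = 331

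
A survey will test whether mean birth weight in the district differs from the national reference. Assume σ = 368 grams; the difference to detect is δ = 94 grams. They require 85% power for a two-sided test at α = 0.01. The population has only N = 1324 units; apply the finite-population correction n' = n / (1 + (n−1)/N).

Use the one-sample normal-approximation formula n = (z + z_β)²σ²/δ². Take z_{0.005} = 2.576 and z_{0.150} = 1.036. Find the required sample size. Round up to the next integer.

n = 174

n = (z_{α/2} + z_β)² · σ² / δ²
  = (2.576 + 1.036)² · 368² / 94²
  = 13.0465 · 135424 / 8836
  = 199.96
Finite-population correction (N = 1324): 199.96 / (1 + (199.96 − 1)/1324) = 173.83.
Round up → n = 174.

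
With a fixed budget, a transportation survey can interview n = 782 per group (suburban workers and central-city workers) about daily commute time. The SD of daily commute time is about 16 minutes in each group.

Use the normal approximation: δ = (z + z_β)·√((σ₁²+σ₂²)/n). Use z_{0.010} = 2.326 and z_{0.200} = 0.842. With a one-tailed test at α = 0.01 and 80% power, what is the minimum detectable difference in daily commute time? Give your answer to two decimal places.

Minimum detectable difference ≈ 2.56 minutes

δ = (z_α + z_β) · √((σ₁²+σ₂²)/n)
  = (2.326 + 0.842) · √(512/782)
  = 3.168 · √0.65473
  = 3.168 · 0.8092
  = 2.5634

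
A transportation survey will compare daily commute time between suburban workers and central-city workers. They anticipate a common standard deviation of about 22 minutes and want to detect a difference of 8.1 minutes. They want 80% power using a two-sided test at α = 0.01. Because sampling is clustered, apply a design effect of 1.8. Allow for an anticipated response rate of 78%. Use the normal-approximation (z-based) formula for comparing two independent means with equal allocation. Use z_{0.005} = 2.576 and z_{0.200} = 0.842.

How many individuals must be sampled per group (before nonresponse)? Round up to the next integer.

n = 398 per group

n = (z_{α/2} + z_β)² · (σ₁² + σ₂²) / δ²
  = (2.576 + 0.842)² · (2·22² = 968) / 8.1²
  = 11.6827 · 968 / 65.61
  = 172.37
Design effect: 1.8 × 172.37 = 310.26.
Adjust for 78% response: 310.26 / 0.78 = 397.77.
Round up → n = 398 per group.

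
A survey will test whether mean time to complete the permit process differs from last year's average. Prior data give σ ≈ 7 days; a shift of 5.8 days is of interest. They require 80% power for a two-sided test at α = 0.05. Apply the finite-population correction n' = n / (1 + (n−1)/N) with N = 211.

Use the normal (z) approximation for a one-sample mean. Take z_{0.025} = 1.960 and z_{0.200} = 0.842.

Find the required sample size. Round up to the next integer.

n = 11

n = (z_{α/2} + z_β)² · σ² / δ²
  = (1.960 + 0.842)² · 7² / 5.8²
  = 7.8512 · 49 / 33.64
  = 11.44
Finite-population correction (N = 211): 11.44 / (1 + (11.44 − 1)/211) = 10.90.
Round up → n = 11.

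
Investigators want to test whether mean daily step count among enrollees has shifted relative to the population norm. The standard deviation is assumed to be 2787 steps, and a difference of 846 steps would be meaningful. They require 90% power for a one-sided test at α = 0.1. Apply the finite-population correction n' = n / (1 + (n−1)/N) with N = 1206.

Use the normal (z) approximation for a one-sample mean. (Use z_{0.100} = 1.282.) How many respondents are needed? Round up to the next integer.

n = 68

n = (z_α + z_β)² · σ² / δ²
  = (1.282 + 1.282)² · 2787² / 846²
  = 6.5741 · 7767369 / 715716
  = 71.35
Finite-population correction (N = 1206): 71.35 / (1 + (71.35 − 1)/1206) = 67.41.
Round up → n = 68.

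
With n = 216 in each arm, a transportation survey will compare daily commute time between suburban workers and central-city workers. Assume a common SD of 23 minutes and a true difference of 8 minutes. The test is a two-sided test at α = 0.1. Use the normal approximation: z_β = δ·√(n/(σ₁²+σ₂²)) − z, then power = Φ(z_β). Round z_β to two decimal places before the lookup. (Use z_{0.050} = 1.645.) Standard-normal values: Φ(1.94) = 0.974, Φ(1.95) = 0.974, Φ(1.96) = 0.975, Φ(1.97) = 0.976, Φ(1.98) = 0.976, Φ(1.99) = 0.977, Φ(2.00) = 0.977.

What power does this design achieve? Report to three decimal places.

z_β = δ·√(n/(σ₁²+σ₂²)) − z_{α/2}
    = 8 · √(216/1058) − 1.645
    = 8 · 0.45184 − 1.645
    = 3.6147 − 1.645 = 1.9697 → 1.97
Power = Φ(1.97) = 0.976.

Power ≈ 0.976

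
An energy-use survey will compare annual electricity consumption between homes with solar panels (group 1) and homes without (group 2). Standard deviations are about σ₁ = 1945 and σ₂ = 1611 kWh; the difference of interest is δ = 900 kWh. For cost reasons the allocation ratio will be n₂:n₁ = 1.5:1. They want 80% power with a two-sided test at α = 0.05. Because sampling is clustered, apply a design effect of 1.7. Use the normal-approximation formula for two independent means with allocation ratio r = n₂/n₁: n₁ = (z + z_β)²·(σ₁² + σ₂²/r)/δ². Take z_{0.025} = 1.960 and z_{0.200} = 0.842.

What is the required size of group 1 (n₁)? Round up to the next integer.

n₁ = (z_{α/2} + z_β)² · (σ₁² + σ₂²/r) / δ²
   = (1.960 + 0.842)² · (1945² + 1611²/1.5) / 900²
   = 7.8512 · (3783025 + 1730214) / 810000
   = 7.8512 · 5513239 / 810000
   = 53.44
Design effect: 1.7 × 53.44 = 90.85.
Round up → n₁ = 91; n₂ = r·n₁ = 1.5 × 91 = 137.

n₁ = 91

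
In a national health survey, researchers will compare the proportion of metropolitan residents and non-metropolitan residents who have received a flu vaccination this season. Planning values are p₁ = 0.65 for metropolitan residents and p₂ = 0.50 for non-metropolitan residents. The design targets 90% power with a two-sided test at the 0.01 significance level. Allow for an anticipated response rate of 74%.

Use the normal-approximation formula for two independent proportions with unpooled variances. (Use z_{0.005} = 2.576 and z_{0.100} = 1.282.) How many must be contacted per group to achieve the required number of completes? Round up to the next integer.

n = 427 per group

n = (z_{α/2} + z_β)² · [p₁(1−p₁) + p₂(1−p₂)] / (p₁ − p₂)²
  = (2.576 + 1.282)² · (0.65·0.35 + 0.50·0.50) / (0.15)²
  = (3.858)² · (0.2275 + 0.2500) / 0.0225
  = 14.8842 · 0.4775 / 0.0225
  = 315.88
Adjust for 74% response: 315.88 / 0.74 = 426.86.
Round up → n = 427 per group.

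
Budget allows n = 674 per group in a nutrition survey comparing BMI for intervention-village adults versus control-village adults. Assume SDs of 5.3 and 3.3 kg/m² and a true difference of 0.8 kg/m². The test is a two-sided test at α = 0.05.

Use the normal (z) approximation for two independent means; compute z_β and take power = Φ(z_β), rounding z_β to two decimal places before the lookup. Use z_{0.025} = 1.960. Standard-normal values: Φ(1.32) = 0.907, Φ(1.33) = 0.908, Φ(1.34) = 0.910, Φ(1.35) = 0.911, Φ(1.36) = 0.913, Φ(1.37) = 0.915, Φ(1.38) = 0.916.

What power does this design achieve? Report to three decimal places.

z_β = δ·√(n/(σ₁²+σ₂²)) − z_{α/2}
    = 0.8 · √(674/38.98) − 1.960
    = 0.8 · 4.15824 − 1.960
    = 3.3266 − 1.960 = 1.3666 → 1.37
Power = Φ(1.37) = 0.915.

Power ≈ 0.915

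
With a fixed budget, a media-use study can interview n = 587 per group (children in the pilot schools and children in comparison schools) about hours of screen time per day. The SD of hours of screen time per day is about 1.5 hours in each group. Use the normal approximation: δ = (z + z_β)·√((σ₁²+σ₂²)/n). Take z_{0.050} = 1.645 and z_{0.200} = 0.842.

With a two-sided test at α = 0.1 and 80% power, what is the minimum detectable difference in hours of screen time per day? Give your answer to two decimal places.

Minimum detectable difference ≈ 0.22 hours

δ = (z_{α/2} + z_β) · √((σ₁²+σ₂²)/n)
  = (1.645 + 0.842) · √(4.5/587)
  = 2.487 · √0.00767
  = 2.487 · 0.0876
  = 0.2178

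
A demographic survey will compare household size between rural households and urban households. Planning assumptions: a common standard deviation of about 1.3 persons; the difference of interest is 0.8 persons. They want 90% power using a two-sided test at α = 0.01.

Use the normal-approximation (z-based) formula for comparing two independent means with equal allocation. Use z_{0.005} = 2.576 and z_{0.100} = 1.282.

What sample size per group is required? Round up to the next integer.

n = (z_{α/2} + z_β)² · (σ₁² + σ₂²) / δ²
  = (2.576 + 1.282)² · (2·1.3² = 3.38) / 0.8²
  = 14.8842 · 3.38 / 0.64
  = 78.61
Round up → n = 79 per group.

n = 79 per group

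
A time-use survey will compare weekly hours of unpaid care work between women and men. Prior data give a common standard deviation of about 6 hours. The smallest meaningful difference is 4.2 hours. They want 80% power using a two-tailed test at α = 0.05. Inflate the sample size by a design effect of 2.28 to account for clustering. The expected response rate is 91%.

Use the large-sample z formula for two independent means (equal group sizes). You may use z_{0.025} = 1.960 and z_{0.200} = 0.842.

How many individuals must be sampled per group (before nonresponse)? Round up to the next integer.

n = (z_{α/2} + z_β)² · (σ₁² + σ₂²) / δ²
  = (1.960 + 0.842)² · (2·6² = 72) / 4.2²
  = 7.8512 · 72 / 17.64
  = 32.05
Design effect: 2.28 × 32.05 = 73.06.
Adjust for 91% response: 73.06 / 0.91 = 80.29.
Round up → n = 81 per group.

n = 81 per group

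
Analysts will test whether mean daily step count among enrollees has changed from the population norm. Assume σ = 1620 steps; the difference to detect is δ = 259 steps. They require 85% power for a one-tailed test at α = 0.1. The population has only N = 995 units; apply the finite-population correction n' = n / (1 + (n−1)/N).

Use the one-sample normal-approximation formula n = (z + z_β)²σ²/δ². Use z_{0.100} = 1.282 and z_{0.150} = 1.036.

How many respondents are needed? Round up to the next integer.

n = (z_α + z_β)² · σ² / δ²
  = (1.282 + 1.036)² · 1620² / 259²
  = 5.3731 · 2624400 / 67081
  = 210.21
Finite-population correction (N = 995): 210.21 / (1 + (210.21 − 1)/995) = 173.69.
Round up → n = 174.

n = 174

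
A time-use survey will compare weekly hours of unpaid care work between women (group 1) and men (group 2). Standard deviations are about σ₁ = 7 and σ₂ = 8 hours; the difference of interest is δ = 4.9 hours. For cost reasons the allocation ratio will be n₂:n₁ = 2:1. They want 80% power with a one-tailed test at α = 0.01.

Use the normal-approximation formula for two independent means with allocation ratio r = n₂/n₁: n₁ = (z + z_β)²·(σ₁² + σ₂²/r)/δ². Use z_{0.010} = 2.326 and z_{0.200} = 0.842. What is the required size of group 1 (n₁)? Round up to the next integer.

n₁ = (z_α + z_β)² · (σ₁² + σ₂²/r) / δ²
   = (2.326 + 0.842)² · (7² + 8²/2) / 4.9²
   = 10.0362 · (49 + 32) / 24.01
   = 10.0362 · 81 / 24.01
   = 33.86
Round up → n₁ = 34; n₂ = r·n₁ = 2 × 34 = 68.

n₁ = 34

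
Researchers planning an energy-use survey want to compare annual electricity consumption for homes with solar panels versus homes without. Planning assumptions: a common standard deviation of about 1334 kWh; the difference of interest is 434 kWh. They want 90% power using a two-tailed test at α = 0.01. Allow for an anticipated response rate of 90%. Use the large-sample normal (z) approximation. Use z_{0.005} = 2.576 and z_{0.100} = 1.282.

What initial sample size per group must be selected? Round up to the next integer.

n = (z_{α/2} + z_β)² · (σ₁² + σ₂²) / δ²
  = (2.576 + 1.282)² · (2·1334² = 3559112) / 434²
  = 14.8842 · 3559112 / 188356
  = 281.25
Adjust for 90% response: 281.25 / 0.90 = 312.50.
Round up → n = 313 per group.

n = 313 per group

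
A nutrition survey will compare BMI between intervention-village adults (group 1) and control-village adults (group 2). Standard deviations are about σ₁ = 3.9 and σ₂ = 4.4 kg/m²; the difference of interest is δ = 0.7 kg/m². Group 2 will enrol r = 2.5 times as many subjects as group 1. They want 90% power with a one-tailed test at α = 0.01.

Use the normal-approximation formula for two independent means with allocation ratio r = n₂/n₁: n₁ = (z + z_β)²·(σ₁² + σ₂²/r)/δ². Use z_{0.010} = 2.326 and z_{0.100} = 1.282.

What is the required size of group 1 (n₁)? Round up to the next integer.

n₁ = 610

n₁ = (z_α + z_β)² · (σ₁² + σ₂²/r) / δ²
   = (2.326 + 1.282)² · (3.9² + 4.4²/2.5) / 0.7²
   = 13.0177 · (15.21 + 7.744) / 0.49
   = 13.0177 · 22.954 / 0.49
   = 609.81
Round up → n₁ = 610; n₂ = r·n₁ = 2.5 × 610 = 1525.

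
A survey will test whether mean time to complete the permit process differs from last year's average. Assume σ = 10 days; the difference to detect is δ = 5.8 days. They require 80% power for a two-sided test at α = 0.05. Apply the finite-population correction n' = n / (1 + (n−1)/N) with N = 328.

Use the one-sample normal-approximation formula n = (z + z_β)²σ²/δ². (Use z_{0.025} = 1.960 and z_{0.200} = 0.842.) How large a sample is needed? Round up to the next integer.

n = (z_{α/2} + z_β)² · σ² / δ²
  = (1.960 + 0.842)² · 10² / 5.8²
  = 7.8512 · 100 / 33.64
  = 23.34
Finite-population correction (N = 328): 23.34 / (1 + (23.34 − 1)/328) = 21.85.
Round up → n = 22.

n = 22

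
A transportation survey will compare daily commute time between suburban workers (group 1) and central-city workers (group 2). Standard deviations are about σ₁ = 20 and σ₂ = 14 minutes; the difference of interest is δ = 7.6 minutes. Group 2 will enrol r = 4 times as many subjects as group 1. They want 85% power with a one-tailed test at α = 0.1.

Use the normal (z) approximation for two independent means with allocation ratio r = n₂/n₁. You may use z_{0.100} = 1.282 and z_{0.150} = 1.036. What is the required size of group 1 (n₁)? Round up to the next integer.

n₁ = (z_α + z_β)² · (σ₁² + σ₂²/r) / δ²
   = (1.282 + 1.036)² · (20² + 14²/4) / 7.6²
   = 5.3731 · (400 + 49) / 57.76
   = 5.3731 · 449 / 57.76
   = 41.77
Round up → n₁ = 42; n₂ = r·n₁ = 4 × 42 = 168.

n₁ = 42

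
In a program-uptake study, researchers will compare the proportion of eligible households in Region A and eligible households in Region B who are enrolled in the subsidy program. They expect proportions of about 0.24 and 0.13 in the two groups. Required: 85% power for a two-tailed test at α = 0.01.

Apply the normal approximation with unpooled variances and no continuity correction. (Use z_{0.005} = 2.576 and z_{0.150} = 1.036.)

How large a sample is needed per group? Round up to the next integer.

n = 319 per group

n = (z_{α/2} + z_β)² · [p₁(1−p₁) + p₂(1−p₂)] / (p₁ − p₂)²
  = (2.576 + 1.036)² · (0.24·0.76 + 0.13·0.87) / (0.11)²
  = (3.612)² · (0.1824 + 0.1131) / 0.0121
  = 13.0465 · 0.2955 / 0.0121
  = 318.62
Round up → n = 319 per group.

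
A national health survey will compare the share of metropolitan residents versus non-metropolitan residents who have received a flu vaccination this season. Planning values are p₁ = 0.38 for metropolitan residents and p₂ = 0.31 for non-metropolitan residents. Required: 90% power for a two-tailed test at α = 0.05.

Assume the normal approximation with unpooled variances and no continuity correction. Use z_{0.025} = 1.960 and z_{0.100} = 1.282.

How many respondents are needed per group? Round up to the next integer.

n = 965 per group

n = (z_{α/2} + z_β)² · [p₁(1−p₁) + p₂(1−p₂)] / (p₁ − p₂)²
  = (1.960 + 1.282)² · (0.38·0.62 + 0.31·0.69) / (0.07)²
  = (3.242)² · (0.2356 + 0.2139) / 0.0049
  = 10.5106 · 0.4495 / 0.0049
  = 964.18
Round up → n = 965 per group.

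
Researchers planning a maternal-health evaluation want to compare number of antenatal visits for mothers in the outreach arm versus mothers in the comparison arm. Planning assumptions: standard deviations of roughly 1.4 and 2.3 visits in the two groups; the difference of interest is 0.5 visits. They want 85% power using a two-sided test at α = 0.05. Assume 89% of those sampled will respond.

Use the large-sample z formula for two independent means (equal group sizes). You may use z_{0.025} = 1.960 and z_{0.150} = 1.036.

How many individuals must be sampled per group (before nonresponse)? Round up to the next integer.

n = (z_{α/2} + z_β)² · (σ₁² + σ₂²) / δ²
  = (1.960 + 1.036)² · (1.4² + 2.3² = 7.25) / 0.5²
  = 8.9760 · 7.25 / 0.25
  = 260.30
Adjust for 89% response: 260.30 / 0.89 = 292.48.
Round up → n = 293 per group.

n = 293 per group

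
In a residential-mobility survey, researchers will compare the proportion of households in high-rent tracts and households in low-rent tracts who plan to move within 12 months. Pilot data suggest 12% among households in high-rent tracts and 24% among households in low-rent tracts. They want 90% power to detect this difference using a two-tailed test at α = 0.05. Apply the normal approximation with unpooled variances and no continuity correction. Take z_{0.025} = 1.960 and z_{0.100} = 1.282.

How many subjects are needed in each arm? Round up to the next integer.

n = (z_{α/2} + z_β)² · [p₁(1−p₁) + p₂(1−p₂)] / (p₁ − p₂)²
  = (1.960 + 1.282)² · (0.12·0.88 + 0.24·0.76) / (-0.12)²
  = (3.242)² · (0.1056 + 0.1824) / 0.0144
  = 10.5106 · 0.2880 / 0.0144
  = 210.21
Round up → n = 211 per group.

n = 211 per group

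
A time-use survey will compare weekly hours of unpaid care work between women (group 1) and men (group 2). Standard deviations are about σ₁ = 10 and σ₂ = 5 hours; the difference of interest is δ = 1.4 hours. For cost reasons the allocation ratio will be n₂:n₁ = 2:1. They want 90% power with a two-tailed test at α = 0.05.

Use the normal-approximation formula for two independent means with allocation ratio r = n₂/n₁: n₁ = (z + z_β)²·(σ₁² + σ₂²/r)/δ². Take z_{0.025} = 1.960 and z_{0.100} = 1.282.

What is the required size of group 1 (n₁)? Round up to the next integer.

n₁ = (z_{α/2} + z_β)² · (σ₁² + σ₂²/r) / δ²
   = (1.960 + 1.282)² · (10² + 5²/2) / 1.4²
   = 10.5106 · (100 + 12.5) / 1.96
   = 10.5106 · 112.5 / 1.96
   = 603.28
Round up → n₁ = 604; n₂ = r·n₁ = 2 × 604 = 1208.

n₁ = 604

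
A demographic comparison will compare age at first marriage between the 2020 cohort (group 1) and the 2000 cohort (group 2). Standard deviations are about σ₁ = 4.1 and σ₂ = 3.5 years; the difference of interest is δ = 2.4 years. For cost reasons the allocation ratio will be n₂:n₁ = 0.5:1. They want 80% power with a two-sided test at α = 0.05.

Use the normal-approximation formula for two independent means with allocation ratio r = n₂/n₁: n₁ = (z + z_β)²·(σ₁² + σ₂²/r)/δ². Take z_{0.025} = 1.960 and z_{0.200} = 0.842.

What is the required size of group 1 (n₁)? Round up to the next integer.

n₁ = (z_{α/2} + z_β)² · (σ₁² + σ₂²/r) / δ²
   = (1.960 + 0.842)² · (4.1² + 3.5²/0.5) / 2.4²
   = 7.8512 · (16.81 + 24.5) / 5.76
   = 7.8512 · 41.31 / 5.76
   = 56.31
Round up → n₁ = 57; n₂ = r·n₁ = 0.5 × 57 = 29.

n₁ = 57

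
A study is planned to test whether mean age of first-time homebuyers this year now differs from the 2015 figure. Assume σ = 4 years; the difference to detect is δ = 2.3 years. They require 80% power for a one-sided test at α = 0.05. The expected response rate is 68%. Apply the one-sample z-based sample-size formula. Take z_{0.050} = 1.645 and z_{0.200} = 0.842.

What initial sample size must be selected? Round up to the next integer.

n = 28

n = (z_α + z_β)² · σ² / δ²
  = (1.645 + 0.842)² · 4² / 2.3²
  = 6.1852 · 16 / 5.29
  = 18.71
Adjust for 68% response: 18.71 / 0.68 = 27.51.
Round up → n = 28.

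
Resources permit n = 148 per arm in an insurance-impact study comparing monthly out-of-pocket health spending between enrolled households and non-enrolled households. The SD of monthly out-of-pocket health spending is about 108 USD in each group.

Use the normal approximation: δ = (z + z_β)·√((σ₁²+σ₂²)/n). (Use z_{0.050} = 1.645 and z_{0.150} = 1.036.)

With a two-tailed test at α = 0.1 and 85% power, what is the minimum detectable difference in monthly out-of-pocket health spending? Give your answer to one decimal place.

Minimum detectable difference ≈ 33.7 USD

δ = (z_{α/2} + z_β) · √((σ₁²+σ₂²)/n)
  = (1.645 + 1.036) · √(23328/148)
  = 2.681 · √157.6216
  = 2.681 · 12.5547
  = 33.6593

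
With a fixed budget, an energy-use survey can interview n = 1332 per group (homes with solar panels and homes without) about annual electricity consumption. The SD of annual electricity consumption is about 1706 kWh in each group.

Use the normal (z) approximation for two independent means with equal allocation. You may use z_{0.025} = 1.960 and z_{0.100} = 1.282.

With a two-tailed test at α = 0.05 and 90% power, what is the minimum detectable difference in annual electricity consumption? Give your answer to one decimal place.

Minimum detectable difference ≈ 214.3 kWh

δ = (z_{α/2} + z_β) · √((σ₁²+σ₂²)/n)
  = (1.960 + 1.282) · √(5820872/1332)
  = 3.242 · √4370.0
  = 3.242 · 66.1062
  = 214.3162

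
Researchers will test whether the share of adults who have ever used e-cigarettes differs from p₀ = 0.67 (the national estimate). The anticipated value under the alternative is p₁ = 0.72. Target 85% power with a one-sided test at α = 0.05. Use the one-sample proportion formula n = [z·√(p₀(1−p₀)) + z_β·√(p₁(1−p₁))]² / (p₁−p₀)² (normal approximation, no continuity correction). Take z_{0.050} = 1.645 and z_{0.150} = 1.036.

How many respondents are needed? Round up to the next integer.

n = 614

n = [z_α·√(p₀q₀) + z_β·√(p₁q₁)]² / (p₁ − p₀)²
  = [1.645·√(0.67·0.33) + 1.036·√(0.72·0.28)]² / (0.05)²
  = [1.645·0.4702 + 1.036·0.4490]² / 0.0025
  = [1.2387]² / 0.0025
  = 613.71
Round up → n = 614.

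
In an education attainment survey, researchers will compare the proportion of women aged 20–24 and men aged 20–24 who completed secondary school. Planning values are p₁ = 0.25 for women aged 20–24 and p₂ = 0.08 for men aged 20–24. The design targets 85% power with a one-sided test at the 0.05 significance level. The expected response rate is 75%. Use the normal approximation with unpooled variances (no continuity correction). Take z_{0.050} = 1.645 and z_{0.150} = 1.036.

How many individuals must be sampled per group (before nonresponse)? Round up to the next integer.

n = 87 per group

n = (z_α + z_β)² · [p₁(1−p₁) + p₂(1−p₂)] / (p₁ − p₂)²
  = (1.645 + 1.036)² · (0.25·0.75 + 0.08·0.92) / (0.17)²
  = (2.681)² · (0.1875 + 0.0736) / 0.0289
  = 7.1878 · 0.2611 / 0.0289
  = 64.94
Adjust for 75% response: 64.94 / 0.75 = 86.58.
Round up → n = 87 per group.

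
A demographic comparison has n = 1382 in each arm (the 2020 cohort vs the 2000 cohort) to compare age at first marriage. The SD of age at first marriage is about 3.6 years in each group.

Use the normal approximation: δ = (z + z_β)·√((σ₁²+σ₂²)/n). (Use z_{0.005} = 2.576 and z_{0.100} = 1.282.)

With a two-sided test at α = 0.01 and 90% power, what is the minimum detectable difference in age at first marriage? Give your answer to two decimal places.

δ = (z_{α/2} + z_β) · √((σ₁²+σ₂²)/n)
  = (2.576 + 1.282) · √(25.92/1382)
  = 3.858 · √0.01876
  = 3.858 · 0.1370
  = 0.5284

Minimum detectable difference ≈ 0.53 years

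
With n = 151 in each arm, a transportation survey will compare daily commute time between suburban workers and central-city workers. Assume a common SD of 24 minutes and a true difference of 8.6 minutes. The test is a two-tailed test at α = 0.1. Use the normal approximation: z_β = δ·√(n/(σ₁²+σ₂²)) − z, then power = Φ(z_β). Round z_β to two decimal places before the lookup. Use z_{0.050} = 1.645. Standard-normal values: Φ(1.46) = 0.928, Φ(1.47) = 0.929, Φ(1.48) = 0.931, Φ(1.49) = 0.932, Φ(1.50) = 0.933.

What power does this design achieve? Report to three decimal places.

z_β = δ·√(n/(σ₁²+σ₂²)) − z_{α/2}
    = 8.6 · √(151/1152) − 1.645
    = 8.6 · 0.36204 − 1.645
    = 3.1136 − 1.645 = 1.4686 → 1.47
Power = Φ(1.47) = 0.929.

Power ≈ 0.929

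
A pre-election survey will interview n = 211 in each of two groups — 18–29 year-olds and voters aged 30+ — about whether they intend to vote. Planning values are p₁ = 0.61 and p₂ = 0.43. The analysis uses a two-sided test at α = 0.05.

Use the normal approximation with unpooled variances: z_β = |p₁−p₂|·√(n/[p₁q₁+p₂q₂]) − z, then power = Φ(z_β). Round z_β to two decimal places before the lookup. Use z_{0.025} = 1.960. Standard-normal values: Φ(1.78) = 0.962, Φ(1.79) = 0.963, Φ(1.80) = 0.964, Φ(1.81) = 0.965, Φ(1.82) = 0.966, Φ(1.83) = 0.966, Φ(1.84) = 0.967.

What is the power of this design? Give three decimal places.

Power ≈ 0.964

z_β = |p₁−p₂|·√(n/[p₁q₁+p₂q₂]) − z_{α/2}
    = 0.18 · √(211/0.4830) − 1.960
    = 0.18 · 20.9010 − 1.960
    = 3.7622 − 1.960 = 1.8022 → 1.80
Power = Φ(1.80) = 0.964.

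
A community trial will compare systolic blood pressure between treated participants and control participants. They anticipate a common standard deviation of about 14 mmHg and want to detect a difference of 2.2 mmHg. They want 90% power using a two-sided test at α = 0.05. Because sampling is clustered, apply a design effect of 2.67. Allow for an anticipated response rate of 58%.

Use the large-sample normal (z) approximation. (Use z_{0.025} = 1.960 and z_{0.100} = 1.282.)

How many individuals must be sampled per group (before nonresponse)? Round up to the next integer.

n = (z_{α/2} + z_β)² · (σ₁² + σ₂²) / δ²
  = (1.960 + 1.282)² · (2·14² = 392) / 2.2²
  = 10.5106 · 392 / 4.84
  = 851.27
Design effect: 2.67 × 851.27 = 2272.89.
Adjust for 58% response: 2272.89 / 0.58 = 3918.77.
Round up → n = 3919 per group.

n = 3919 per group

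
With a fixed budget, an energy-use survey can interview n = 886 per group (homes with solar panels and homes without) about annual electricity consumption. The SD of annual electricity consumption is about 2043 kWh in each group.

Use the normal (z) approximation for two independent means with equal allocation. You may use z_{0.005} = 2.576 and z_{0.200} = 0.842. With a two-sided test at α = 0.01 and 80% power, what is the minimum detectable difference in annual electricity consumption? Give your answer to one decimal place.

δ = (z_{α/2} + z_β) · √((σ₁²+σ₂²)/n)
  = (2.576 + 0.842) · √(8347698/886)
  = 3.418 · √9421.8
  = 3.418 · 97.0659
  = 331.7711

Minimum detectable difference ≈ 331.8 kWh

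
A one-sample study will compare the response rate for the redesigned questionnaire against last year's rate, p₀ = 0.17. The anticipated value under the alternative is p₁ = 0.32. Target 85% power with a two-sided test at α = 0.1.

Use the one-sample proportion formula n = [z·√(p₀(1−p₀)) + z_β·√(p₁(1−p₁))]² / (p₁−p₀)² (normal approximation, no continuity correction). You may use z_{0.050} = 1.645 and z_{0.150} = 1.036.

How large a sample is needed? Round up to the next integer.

n = [z_{α/2}·√(p₀q₀) + z_β·√(p₁q₁)]² / (p₁ − p₀)²
  = [1.645·√(0.17·0.83) + 1.036·√(0.32·0.68)]² / (0.15)²
  = [1.645·0.3756 + 1.036·0.4665]² / 0.0225
  = [1.1012]² / 0.0225
  = 53.89
Round up → n = 54.

n = 54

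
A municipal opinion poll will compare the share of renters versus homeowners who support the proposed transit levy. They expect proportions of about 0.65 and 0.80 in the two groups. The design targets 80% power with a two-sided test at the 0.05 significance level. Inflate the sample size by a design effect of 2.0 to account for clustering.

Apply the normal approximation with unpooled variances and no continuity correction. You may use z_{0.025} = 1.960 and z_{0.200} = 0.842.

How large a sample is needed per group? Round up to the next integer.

n = 271 per group

n = (z_{α/2} + z_β)² · [p₁(1−p₁) + p₂(1−p₂)] / (p₁ − p₂)²
  = (1.960 + 0.842)² · (0.65·0.35 + 0.80·0.20) / (-0.15)²
  = (2.802)² · (0.2275 + 0.1600) / 0.0225
  = 7.8512 · 0.3875 / 0.0225
  = 135.22
Design effect: 2.0 × 135.22 = 270.43.
Round up → n = 271 per group.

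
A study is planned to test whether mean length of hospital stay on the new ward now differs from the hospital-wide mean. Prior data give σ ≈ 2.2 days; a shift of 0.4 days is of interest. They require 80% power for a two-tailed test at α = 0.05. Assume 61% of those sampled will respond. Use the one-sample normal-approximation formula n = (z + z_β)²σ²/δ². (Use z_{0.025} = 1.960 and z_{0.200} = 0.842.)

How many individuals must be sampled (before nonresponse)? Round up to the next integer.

n = (z_{α/2} + z_β)² · σ² / δ²
  = (1.960 + 0.842)² · 2.2² / 0.4²
  = 7.8512 · 4.84 / 0.16
  = 237.50
Adjust for 61% response: 237.50 / 0.61 = 389.34.
Round up → n = 390.

n = 390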